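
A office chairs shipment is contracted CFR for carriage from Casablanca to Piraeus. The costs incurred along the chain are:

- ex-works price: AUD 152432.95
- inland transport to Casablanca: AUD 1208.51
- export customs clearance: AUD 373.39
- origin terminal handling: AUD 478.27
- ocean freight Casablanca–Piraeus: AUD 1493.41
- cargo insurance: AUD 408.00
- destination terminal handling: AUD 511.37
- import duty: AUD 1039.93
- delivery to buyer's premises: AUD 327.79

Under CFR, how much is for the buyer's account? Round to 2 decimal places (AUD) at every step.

Buyer's account: AUD 2287.09

CFR: the seller pays costs through ocean freight to the destination port, but not insurance.
Seller's account: goods 152432.95 + inland to port 1208.51 + export clearance 373.39 + origin terminal 478.27 + freight 1493.41 = 155986.53
Buyer's account: insurance 408.00 + destination terminal 511.37 + duty 1039.93 + delivery 327.79 = 2287.09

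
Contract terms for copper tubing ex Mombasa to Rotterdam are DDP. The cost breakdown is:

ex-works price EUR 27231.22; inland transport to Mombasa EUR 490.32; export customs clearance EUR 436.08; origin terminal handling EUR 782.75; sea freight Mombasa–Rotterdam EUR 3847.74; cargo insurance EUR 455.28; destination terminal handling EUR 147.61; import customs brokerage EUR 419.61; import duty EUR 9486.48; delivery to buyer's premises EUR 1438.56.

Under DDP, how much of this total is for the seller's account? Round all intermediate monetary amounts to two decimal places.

Seller's account: EUR 44735.65

DDP: the seller bears all costs including import duty.
Seller's account: goods 27231.22 + inland to port 490.32 + export clearance 436.08 + origin terminal 782.75 + freight 3847.74 + insurance 455.28 + destination terminal 147.61 + brokerage 419.61 + duty 9486.48 + delivery 1438.56 = 44735.65
Buyer's account: 0.00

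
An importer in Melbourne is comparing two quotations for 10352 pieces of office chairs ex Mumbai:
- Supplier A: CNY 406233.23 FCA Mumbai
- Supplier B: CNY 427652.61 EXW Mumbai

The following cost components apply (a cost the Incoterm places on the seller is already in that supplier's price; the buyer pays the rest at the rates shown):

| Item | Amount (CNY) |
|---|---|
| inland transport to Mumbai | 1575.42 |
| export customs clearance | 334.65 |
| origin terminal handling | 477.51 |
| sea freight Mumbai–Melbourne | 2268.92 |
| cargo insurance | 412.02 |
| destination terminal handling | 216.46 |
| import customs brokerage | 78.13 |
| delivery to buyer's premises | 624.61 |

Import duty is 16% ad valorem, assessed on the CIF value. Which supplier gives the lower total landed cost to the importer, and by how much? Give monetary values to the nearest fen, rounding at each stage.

Supplier A (FCA):
CIF value = FCA price + origin terminal + freight + insurance = 406233.23 + 477.51 + 2268.92 + 412.02 = 409391.68
Import duty = 409391.68 × 16% = 65502.67
Buyer bears (A): 477.51 + 2268.92 + 412.02 + 216.46 + 78.13 + 624.61 = 4077.65
Landed cost (A) = invoice 406233.23 + 4077.65 + duty 65502.67 = 475813.55
Supplier B (EXW):
CIF value = EXW price + inland to port + export clearance + origin terminal + freight + insurance = 427652.61 + 1575.42 + 334.65 + 477.51 + 2268.92 + 412.02 = 432721.13
Import duty = 432721.13 × 16% = 69235.38
Buyer bears (B): 1575.42 + 334.65 + 477.51 + 2268.92 + 412.02 + 216.46 + 78.13 + 624.61 = 5987.72
Landed cost (B) = invoice 427652.61 + 5987.72 + duty 69235.38 = 502875.71
Difference = |475813.55 − 502875.71| = 27062.16

Supplier A is cheaper by CNY 27062.16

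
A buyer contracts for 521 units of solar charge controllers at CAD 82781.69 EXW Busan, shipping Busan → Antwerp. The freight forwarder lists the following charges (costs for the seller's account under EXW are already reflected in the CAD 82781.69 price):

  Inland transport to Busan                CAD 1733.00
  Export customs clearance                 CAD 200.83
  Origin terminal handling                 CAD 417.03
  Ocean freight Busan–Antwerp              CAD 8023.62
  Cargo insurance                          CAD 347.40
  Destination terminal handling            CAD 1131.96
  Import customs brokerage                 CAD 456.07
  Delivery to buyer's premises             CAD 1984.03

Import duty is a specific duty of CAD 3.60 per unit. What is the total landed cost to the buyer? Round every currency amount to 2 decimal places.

EXW: the seller makes goods available at their premises; the buyer bears all onward costs.
CIF value = EXW price + inland to port + export clearance + origin terminal + freight + insurance = 82781.69 + 1733.00 + 200.83 + 417.03 + 8023.62 + 347.40 = 93503.57
Import duty = 521 × 3.60 = 1875.60
Buyer bears: inland to port 1733.00 + export clearance 200.83 + origin terminal 417.03 + freight 8023.62 + insurance 347.40 + destination terminal 1131.96 + brokerage 456.07 + delivery 1984.03 + duty 1875.60 = 16169.54
Landed cost = invoice 82781.69 + 16169.54 = 98951.23

Total landed cost: CAD 98951.23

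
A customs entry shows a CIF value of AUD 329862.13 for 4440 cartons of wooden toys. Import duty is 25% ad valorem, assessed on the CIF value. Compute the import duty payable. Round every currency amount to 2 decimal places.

Import duty = 329862.13 × 25% = 82465.53

Import duty: AUD 82465.53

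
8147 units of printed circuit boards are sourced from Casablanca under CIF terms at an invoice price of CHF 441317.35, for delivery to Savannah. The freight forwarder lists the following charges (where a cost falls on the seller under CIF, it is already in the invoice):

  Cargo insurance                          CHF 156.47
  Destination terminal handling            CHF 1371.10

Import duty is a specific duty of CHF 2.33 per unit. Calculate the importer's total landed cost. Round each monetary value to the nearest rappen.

Total landed cost: CHF 461670.96

CIF: the seller pays costs through ocean freight and marine insurance to the destination port.
Already in the invoice (seller's account under CIF): insurance — exclude.
The CIF price already equals the CIF value: 441317.35
Import duty = 8147 × 2.33 = 18982.51
Buyer bears: destination terminal 1371.10 + duty 18982.51 = 20353.61
Landed cost = invoice 441317.35 + 20353.61 = 461670.96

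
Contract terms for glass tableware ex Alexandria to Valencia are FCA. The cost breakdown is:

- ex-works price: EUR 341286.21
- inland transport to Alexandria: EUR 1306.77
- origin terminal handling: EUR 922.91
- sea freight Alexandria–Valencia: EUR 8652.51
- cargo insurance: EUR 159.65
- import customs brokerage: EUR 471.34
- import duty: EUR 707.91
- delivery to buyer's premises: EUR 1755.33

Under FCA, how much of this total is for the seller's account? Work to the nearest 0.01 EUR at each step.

Seller's account: EUR 342592.98

FCA: the seller delivers export-cleared goods to the carrier; the buyer bears costs from that point.
Seller's account: goods 341286.21 + inland to port 1306.77 = 342592.98
Buyer's account: origin terminal 922.91 + freight 8652.51 + insurance 159.65 + brokerage 471.34 + duty 707.91 + delivery 1755.33 = 12669.65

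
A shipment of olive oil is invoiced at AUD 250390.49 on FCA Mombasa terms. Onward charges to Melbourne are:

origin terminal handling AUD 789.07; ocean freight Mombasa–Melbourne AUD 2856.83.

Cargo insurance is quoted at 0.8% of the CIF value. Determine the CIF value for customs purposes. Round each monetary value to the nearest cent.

CIF value: AUD 256085.07

Let C be the CIF value. C = FCA price + pre-shipment costs + freight + 0.8% × C
C − 0.8% × C = 250390.49 + 789.07 + 2856.83
0.992 × C = 254036.39
C = 254036.39 / 0.992 = 256085.07
Insurance premium = 0.8% × 256085.07 = 2048.68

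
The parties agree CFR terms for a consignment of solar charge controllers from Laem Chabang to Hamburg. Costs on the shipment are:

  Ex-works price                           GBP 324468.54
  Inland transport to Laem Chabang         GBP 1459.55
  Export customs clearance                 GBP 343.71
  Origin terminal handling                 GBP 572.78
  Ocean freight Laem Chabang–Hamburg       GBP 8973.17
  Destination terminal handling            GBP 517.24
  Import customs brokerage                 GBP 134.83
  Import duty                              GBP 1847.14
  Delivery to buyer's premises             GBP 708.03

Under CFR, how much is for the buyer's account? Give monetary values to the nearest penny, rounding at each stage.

Buyer's account: GBP 3207.24

CFR: the seller pays costs through ocean freight to the destination port, but not insurance.
Seller's account: goods 324468.54 + inland to port 1459.55 + export clearance 343.71 + origin terminal 572.78 + freight 8973.17 = 335817.75
Buyer's account: destination terminal 517.24 + brokerage 134.83 + duty 1847.14 + delivery 708.03 = 3207.24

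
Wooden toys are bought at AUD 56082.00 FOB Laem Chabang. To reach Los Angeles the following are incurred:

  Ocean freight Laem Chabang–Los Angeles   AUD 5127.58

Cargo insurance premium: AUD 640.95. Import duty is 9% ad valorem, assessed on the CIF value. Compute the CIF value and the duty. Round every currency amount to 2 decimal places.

CIF value: AUD 61850.53; import duty: AUD 5566.55

CIF = FOB price + freight + insurance
CIF = 56082.00 + 5127.58 + 640.95 = 61850.53
Import duty = 61850.53 × 9% = 5566.55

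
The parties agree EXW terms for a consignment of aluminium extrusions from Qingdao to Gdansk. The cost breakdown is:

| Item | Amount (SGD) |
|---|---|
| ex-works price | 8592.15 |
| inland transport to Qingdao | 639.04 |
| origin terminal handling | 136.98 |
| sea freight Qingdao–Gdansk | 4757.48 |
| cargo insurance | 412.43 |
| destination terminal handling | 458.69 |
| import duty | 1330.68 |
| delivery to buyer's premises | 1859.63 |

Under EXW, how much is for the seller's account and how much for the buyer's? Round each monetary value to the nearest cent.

EXW: the seller makes goods available at their premises; the buyer bears all onward costs.
Seller's account: goods 8592.15 = 8592.15
Buyer's account: inland to port 639.04 + origin terminal 136.98 + freight 4757.48 + insurance 412.43 + destination terminal 458.69 + duty 1330.68 + delivery 1859.63 = 9594.93

Seller: SGD 8592.15; buyer: SGD 9594.93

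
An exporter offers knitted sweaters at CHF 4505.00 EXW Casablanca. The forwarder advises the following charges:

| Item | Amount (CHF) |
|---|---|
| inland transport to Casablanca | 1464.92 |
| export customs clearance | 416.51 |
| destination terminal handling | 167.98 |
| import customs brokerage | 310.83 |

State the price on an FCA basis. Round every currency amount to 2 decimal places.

FCA price: CHF 6386.43

Not relevant to the conversion: brokerage, destination terminal — on the buyer under both terms; not part of either seller's price.
From EXW to FCA, the seller additionally bears: inland to port, export clearance.
FCA price = 4505.00 + 1464.92 + 416.51 = 6386.43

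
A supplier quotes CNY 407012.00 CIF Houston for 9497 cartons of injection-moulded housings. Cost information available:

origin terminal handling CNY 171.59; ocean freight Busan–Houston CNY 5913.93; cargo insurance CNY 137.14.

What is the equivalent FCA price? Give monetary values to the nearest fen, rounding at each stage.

FCA price: CNY 400789.34

From CIF to FCA, the seller no longer bears: origin terminal, freight, insurance.
FCA price = 407012.00 − 171.59 − 5913.93 − 137.14 = 400789.34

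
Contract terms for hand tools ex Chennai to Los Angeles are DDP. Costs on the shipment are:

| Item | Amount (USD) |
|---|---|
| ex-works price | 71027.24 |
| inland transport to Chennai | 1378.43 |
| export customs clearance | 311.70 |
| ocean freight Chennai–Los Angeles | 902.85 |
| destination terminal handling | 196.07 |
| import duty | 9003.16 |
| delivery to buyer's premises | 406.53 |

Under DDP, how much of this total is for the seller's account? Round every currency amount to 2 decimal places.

DDP: the seller bears all costs including import duty.
Seller's account: goods 71027.24 + inland to port 1378.43 + export clearance 311.70 + freight 902.85 + destination terminal 196.07 + duty 9003.16 + delivery 406.53 = 83225.98
Buyer's account: 0.00

Seller's account: USD 83225.98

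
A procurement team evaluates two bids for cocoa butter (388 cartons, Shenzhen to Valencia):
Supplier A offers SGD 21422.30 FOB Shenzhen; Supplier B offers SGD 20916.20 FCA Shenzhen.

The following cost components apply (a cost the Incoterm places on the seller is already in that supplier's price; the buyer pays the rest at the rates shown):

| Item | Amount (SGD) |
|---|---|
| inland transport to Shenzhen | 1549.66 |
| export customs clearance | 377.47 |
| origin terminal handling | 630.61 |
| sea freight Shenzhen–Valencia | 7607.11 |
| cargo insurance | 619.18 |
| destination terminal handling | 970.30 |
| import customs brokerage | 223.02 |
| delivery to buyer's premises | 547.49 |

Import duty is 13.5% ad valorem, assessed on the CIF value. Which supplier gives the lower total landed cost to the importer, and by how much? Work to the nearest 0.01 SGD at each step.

Supplier A is cheaper by SGD 141.32

Supplier A (FOB):
CIF value = FOB price + freight + insurance = 21422.30 + 7607.11 + 619.18 = 29648.59
Import duty = 29648.59 × 13.5% = 4002.56
Buyer bears (A): 7607.11 + 619.18 + 970.30 + 223.02 + 547.49 = 9967.10
Landed cost (A) = invoice 21422.30 + 9967.10 + duty 4002.56 = 35391.96
Supplier B (FCA):
CIF value = FCA price + origin terminal + freight + insurance = 20916.20 + 630.61 + 7607.11 + 619.18 = 29773.10
Import duty = 29773.10 × 13.5% = 4019.37
Buyer bears (B): 630.61 + 7607.11 + 619.18 + 970.30 + 223.02 + 547.49 = 10597.71
Landed cost (B) = invoice 20916.20 + 10597.71 + duty 4019.37 = 35533.28
Difference = |35391.96 − 35533.28| = 141.32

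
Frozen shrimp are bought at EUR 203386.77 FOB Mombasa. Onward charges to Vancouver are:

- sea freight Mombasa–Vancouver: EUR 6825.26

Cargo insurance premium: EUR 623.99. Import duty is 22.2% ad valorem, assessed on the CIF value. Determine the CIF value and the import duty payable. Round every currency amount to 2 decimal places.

CIF = FOB price + freight + insurance
CIF = 203386.77 + 6825.26 + 623.99 = 210836.02
Import duty = 210836.02 × 22.2% = 46805.60

CIF value: EUR 210836.02; import duty: EUR 46805.60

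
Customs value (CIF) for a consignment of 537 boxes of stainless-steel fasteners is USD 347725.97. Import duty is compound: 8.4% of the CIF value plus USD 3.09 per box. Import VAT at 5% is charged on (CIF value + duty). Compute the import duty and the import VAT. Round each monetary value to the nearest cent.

Import duty: USD 30868.31; import VAT: USD 18929.71

Ad valorem component: 347725.97 × 8.4% = 29208.98
Specific component: 537 × 3.09 = 1659.33
Import duty = 29208.98 + 1659.33 = 30868.31
VAT base = CIF + duty = 347725.97 + 30868.31 = 378594.28
Import VAT = 378594.28 × 5% = 18929.71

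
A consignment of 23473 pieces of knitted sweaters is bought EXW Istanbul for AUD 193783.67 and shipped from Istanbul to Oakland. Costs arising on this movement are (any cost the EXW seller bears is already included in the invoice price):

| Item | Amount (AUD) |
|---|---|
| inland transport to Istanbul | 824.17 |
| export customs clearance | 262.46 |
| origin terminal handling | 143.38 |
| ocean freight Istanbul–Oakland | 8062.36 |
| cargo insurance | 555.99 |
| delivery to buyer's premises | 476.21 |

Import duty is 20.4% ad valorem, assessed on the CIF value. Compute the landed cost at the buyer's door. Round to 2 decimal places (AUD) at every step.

Total landed cost: AUD 245649.17

EXW: the seller makes goods available at their premises; the buyer bears all onward costs.
CIF value = EXW price + inland to port + export clearance + origin terminal + freight + insurance = 193783.67 + 824.17 + 262.46 + 143.38 + 8062.36 + 555.99 = 203632.03
Import duty = 203632.03 × 20.4% = 41540.93
Buyer bears: inland to port 824.17 + export clearance 262.46 + origin terminal 143.38 + freight 8062.36 + insurance 555.99 + delivery 476.21 + duty 41540.93 = 51865.50
Landed cost = invoice 193783.67 + 51865.50 = 245649.17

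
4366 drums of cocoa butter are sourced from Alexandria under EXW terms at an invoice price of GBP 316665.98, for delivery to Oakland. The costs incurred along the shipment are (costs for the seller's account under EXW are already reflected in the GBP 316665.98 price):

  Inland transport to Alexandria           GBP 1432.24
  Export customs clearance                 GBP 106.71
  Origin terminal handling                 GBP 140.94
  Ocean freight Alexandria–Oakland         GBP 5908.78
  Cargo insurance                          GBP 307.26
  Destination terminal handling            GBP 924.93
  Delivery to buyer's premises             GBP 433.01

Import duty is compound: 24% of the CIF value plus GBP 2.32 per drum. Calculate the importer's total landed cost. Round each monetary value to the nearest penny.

Total landed cost: GBP 413943.83

EXW: the seller makes goods available at their premises; the buyer bears all onward costs.
CIF value = EXW price + inland to port + export clearance + origin terminal + freight + insurance = 316665.98 + 1432.24 + 106.71 + 140.94 + 5908.78 + 307.26 = 324561.91
Ad valorem component: 324561.91 × 24% = 77894.86
Specific component: 4366 × 2.32 = 10129.12
Import duty = 77894.86 + 10129.12 = 88023.98
Buyer bears: inland to port 1432.24 + export clearance 106.71 + origin terminal 140.94 + freight 5908.78 + insurance 307.26 + destination terminal 924.93 + delivery 433.01 + duty 88023.98 = 97277.85
Landed cost = invoice 316665.98 + 97277.85 = 413943.83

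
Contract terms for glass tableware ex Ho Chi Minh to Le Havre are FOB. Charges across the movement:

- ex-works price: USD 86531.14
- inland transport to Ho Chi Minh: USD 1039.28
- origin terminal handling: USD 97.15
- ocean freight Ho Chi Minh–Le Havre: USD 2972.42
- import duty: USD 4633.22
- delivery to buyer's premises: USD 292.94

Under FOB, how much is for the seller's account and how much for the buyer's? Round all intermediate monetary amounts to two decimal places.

Seller: USD 87667.57; buyer: USD 7898.58

FOB: the seller bears costs until goods are on board at the origin port; the buyer bears freight, insurance and all costs thereafter.
Seller's account: goods 86531.14 + inland to port 1039.28 + origin terminal 97.15 = 87667.57
Buyer's account: freight 2972.42 + duty 4633.22 + delivery 292.94 = 7898.58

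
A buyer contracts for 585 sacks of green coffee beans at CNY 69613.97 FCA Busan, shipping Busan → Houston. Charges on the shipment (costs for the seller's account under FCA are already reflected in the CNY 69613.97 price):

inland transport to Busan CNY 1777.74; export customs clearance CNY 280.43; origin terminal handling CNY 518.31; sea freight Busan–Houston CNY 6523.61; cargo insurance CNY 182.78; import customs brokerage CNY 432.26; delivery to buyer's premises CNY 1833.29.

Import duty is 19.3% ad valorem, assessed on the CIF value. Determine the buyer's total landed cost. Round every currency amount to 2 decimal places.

Total landed cost: CNY 93934.08

FCA: the seller delivers export-cleared goods to the carrier; the buyer bears costs from that point.
Already in the invoice (seller's account under FCA): inland to port, export clearance — exclude.
CIF value = FCA price + origin terminal + freight + insurance = 69613.97 + 518.31 + 6523.61 + 182.78 = 76838.67
Import duty = 76838.67 × 19.3% = 14829.86
Buyer bears: origin terminal 518.31 + freight 6523.61 + insurance 182.78 + brokerage 432.26 + delivery 1833.29 + duty 14829.86 = 24320.11
Landed cost = invoice 69613.97 + 24320.11 = 93934.08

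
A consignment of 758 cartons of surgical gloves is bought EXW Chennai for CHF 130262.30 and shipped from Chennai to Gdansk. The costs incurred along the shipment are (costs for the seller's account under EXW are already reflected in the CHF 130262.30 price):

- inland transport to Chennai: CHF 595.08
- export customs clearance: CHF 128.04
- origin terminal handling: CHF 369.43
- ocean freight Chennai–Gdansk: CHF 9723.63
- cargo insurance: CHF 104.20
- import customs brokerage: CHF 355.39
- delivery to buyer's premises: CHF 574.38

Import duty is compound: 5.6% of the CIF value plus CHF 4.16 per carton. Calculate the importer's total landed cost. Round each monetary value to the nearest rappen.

Total landed cost: CHF 153171.96

EXW: the seller makes goods available at their premises; the buyer bears all onward costs.
CIF value = EXW price + inland to port + export clearance + origin terminal + freight + insurance = 130262.30 + 595.08 + 128.04 + 369.43 + 9723.63 + 104.20 = 141182.68
Ad valorem component: 141182.68 × 5.6% = 7906.23
Specific component: 758 × 4.16 = 3153.28
Import duty = 7906.23 + 3153.28 = 11059.51
Buyer bears: inland to port 595.08 + export clearance 128.04 + origin terminal 369.43 + freight 9723.63 + insurance 104.20 + brokerage 355.39 + delivery 574.38 + duty 11059.51 = 22909.66
Landed cost = invoice 130262.30 + 22909.66 = 153171.96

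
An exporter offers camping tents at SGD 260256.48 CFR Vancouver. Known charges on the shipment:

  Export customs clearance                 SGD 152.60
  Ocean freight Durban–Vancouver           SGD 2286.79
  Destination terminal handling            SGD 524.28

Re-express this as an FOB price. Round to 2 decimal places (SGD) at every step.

Not relevant to the conversion: export clearance — on the seller under both CFR and FOB; already in the CFR price and stays in the FOB price. destination terminal — on the buyer under both terms; not part of either seller's price.
From CFR to FOB, the seller no longer bears: freight.
FOB price = 260256.48 − 2286.79 = 257969.69

FOB price: SGD 257969.69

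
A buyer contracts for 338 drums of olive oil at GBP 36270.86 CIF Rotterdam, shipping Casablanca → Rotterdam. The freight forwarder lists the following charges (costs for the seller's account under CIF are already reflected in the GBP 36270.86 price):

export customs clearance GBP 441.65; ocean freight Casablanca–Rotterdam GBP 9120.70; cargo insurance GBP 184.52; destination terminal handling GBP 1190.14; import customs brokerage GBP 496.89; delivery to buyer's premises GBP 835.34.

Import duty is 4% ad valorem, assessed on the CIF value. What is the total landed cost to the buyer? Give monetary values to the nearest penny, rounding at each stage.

Total landed cost: GBP 40244.06

CIF: the seller pays costs through ocean freight and marine insurance to the destination port.
Already in the invoice (seller's account under CIF): export clearance, freight, insurance — exclude.
The CIF price already equals the CIF value: 36270.86
Import duty = 36270.86 × 4% = 1450.83
Buyer bears: destination terminal 1190.14 + brokerage 496.89 + delivery 835.34 + duty 1450.83 = 3973.20
Landed cost = invoice 36270.86 + 3973.20 = 40244.06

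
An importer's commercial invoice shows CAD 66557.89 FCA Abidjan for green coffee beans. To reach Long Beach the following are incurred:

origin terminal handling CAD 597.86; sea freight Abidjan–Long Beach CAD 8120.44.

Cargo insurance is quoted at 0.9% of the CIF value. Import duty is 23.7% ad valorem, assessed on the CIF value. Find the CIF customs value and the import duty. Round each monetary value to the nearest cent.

CIF value: CAD 75959.83; import duty: CAD 18002.48

Let C be the CIF value. C = FCA price + pre-shipment costs + freight + 0.9% × C
C − 0.9% × C = 66557.89 + 597.86 + 8120.44
0.991 × C = 75276.19
C = 75276.19 / 0.991 = 75959.83
Insurance premium = 0.9% × 75959.83 = 683.64
Import duty = 75959.83 × 23.7% = 18002.48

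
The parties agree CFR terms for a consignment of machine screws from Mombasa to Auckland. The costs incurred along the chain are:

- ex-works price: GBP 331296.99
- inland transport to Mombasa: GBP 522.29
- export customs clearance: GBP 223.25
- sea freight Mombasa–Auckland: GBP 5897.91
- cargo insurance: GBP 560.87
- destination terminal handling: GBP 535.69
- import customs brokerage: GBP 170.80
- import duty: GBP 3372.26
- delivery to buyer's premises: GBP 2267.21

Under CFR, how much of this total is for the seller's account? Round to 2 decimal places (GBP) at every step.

CFR: the seller pays costs through ocean freight to the destination port, but not insurance.
Seller's account: goods 331296.99 + inland to port 522.29 + export clearance 223.25 + freight 5897.91 = 337940.44
Buyer's account: insurance 560.87 + destination terminal 535.69 + brokerage 170.80 + duty 3372.26 + delivery 2267.21 = 6906.83

Seller's account: GBP 337940.44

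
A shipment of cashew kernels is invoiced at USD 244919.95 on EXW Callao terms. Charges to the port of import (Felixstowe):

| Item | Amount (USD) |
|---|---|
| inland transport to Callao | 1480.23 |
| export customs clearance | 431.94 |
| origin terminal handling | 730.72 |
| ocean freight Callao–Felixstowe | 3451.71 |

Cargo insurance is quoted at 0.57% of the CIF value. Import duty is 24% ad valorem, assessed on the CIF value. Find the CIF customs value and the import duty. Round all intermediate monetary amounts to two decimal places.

Let C be the CIF value. C = EXW price + pre-shipment costs + freight + 0.57% × C
C − 0.57% × C = 244919.95 + 1480.23 + 431.94 + 730.72 + 3451.71
0.9943 × C = 251014.55
C = 251014.55 / 0.9943 = 252453.54
Insurance premium = 0.57% × 252453.54 = 1438.99
Import duty = 252453.54 × 24% = 60588.85

CIF value: USD 252453.54; import duty: USD 60588.85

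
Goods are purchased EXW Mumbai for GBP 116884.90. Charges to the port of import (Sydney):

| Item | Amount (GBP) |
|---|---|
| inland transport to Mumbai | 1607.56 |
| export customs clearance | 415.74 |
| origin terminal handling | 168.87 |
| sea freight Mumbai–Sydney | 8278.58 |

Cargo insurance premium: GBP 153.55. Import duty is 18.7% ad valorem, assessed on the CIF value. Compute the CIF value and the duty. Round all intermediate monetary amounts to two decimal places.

CIF value: GBP 127509.20; import duty: GBP 23844.22

CIF = EXW price + pre-shipment costs + freight + insurance
CIF = 116884.90 + 1607.56 + 415.74 + 168.87 + 8278.58 + 153.55 = 127509.20
Import duty = 127509.20 × 18.7% = 23844.22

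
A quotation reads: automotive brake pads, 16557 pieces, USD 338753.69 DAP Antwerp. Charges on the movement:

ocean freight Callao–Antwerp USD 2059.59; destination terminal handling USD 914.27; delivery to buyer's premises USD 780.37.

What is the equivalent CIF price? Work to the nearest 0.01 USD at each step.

CIF price: USD 337059.05

Not relevant to the conversion: freight — on the seller under both DAP and CIF; already in the DAP price and stays in the CIF price.
From DAP to CIF, the seller no longer bears: destination terminal, delivery.
CIF price = 338753.69 − 914.27 − 780.37 = 337059.05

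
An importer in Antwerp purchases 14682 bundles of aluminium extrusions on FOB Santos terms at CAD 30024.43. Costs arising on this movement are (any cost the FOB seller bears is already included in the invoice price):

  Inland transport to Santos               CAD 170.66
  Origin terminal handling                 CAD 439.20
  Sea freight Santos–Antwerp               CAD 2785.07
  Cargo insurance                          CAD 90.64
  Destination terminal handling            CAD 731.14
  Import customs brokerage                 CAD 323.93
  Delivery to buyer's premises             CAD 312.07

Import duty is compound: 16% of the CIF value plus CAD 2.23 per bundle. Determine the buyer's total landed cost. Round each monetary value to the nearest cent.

FOB: the seller bears costs until goods are on board at the origin port; the buyer bears freight, insurance and all costs thereafter.
Already in the invoice (seller's account under FOB): inland to port, origin terminal — exclude.
CIF value = FOB price + freight + insurance = 30024.43 + 2785.07 + 90.64 = 32900.14
Ad valorem component: 32900.14 × 16% = 5264.02
Specific component: 14682 × 2.23 = 32740.86
Import duty = 5264.02 + 32740.86 = 38004.88
Buyer bears: freight 2785.07 + insurance 90.64 + destination terminal 731.14 + brokerage 323.93 + delivery 312.07 + duty 38004.88 = 42247.73
Landed cost = invoice 30024.43 + 42247.73 = 72272.16

Total landed cost: CAD 72272.16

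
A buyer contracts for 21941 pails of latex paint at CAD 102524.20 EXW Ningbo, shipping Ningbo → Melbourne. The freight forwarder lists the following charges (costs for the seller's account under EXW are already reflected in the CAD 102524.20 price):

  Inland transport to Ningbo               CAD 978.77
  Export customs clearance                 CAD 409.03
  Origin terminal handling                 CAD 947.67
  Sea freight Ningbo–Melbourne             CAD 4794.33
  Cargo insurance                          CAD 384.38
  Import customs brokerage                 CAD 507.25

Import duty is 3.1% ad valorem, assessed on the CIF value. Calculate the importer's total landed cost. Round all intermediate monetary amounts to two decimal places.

EXW: the seller makes goods available at their premises; the buyer bears all onward costs.
CIF value = EXW price + inland to port + export clearance + origin terminal + freight + insurance = 102524.20 + 978.77 + 409.03 + 947.67 + 4794.33 + 384.38 = 110038.38
Import duty = 110038.38 × 3.1% = 3411.19
Buyer bears: inland to port 978.77 + export clearance 409.03 + origin terminal 947.67 + freight 4794.33 + insurance 384.38 + brokerage 507.25 + duty 3411.19 = 11432.62
Landed cost = invoice 102524.20 + 11432.62 = 113956.82

Total landed cost: CAD 113956.82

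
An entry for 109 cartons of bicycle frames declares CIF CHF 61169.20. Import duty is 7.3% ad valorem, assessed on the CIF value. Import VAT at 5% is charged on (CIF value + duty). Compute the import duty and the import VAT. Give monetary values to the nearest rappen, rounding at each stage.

Import duty = 61169.20 × 7.3% = 4465.35
VAT base = CIF + duty = 61169.20 + 4465.35 = 65634.55
Import VAT = 65634.55 × 5% = 3281.73

Import duty: CHF 4465.35; import VAT: CHF 3281.73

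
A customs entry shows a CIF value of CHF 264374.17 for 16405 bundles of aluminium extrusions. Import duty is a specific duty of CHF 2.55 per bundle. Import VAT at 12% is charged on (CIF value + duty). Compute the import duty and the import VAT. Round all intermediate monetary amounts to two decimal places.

Import duty = 16405 × 2.55 = 41832.75
VAT base = CIF + duty = 264374.17 + 41832.75 = 306206.92
Import VAT = 306206.92 × 12% = 36744.83

Import duty: CHF 41832.75; import VAT: CHF 36744.83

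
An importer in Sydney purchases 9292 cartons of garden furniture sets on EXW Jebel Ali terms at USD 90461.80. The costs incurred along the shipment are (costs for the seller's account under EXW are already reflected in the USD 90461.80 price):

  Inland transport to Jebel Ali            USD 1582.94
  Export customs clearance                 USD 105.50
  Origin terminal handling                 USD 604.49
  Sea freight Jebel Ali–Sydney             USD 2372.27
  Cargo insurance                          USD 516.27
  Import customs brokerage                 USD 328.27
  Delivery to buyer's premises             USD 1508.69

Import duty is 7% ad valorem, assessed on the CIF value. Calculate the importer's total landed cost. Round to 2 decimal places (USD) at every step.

Total landed cost: USD 104175.26

EXW: the seller makes goods available at their premises; the buyer bears all onward costs.
CIF value = EXW price + inland to port + export clearance + origin terminal + freight + insurance = 90461.80 + 1582.94 + 105.50 + 604.49 + 2372.27 + 516.27 = 95643.27
Import duty = 95643.27 × 7% = 6695.03
Buyer bears: inland to port 1582.94 + export clearance 105.50 + origin terminal 604.49 + freight 2372.27 + insurance 516.27 + brokerage 328.27 + delivery 1508.69 + duty 6695.03 = 13713.46
Landed cost = invoice 90461.80 + 13713.46 = 104175.26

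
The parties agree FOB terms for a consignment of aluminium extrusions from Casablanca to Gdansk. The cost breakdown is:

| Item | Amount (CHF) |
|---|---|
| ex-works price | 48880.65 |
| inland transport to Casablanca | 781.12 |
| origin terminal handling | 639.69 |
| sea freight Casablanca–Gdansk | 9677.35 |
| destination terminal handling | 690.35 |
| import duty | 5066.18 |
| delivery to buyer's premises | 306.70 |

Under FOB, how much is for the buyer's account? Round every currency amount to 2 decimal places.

FOB: the seller bears costs until goods are on board at the origin port; the buyer bears freight, insurance and all costs thereafter.
Seller's account: goods 48880.65 + inland to port 781.12 + origin terminal 639.69 = 50301.46
Buyer's account: freight 9677.35 + destination terminal 690.35 + duty 5066.18 + delivery 306.70 = 15740.58

Buyer's account: CHF 15740.58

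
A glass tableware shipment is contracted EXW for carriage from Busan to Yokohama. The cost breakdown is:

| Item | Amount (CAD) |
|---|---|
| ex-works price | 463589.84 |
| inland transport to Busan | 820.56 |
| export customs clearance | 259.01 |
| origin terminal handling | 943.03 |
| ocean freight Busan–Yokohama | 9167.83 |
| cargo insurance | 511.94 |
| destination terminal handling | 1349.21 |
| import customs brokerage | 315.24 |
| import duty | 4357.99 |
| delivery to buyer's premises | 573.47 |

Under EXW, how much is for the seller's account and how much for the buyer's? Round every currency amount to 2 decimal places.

Seller: CAD 463589.84; buyer: CAD 18298.28

EXW: the seller makes goods available at their premises; the buyer bears all onward costs.
Seller's account: goods 463589.84 = 463589.84
Buyer's account: inland to port 820.56 + export clearance 259.01 + origin terminal 943.03 + freight 9167.83 + insurance 511.94 + destination terminal 1349.21 + brokerage 315.24 + duty 4357.99 + delivery 573.47 = 18298.28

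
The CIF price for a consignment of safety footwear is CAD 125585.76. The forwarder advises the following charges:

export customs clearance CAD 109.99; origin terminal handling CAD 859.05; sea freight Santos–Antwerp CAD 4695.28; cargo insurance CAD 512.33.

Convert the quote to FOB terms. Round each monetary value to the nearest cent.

FOB price: CAD 120378.15

Not relevant to the conversion: origin terminal, export clearance — on the seller under both CIF and FOB; already in the CIF price and stays in the FOB price.
From CIF to FOB, the seller no longer bears: freight, insurance.
FOB price = 125585.76 − 4695.28 − 512.33 = 120378.15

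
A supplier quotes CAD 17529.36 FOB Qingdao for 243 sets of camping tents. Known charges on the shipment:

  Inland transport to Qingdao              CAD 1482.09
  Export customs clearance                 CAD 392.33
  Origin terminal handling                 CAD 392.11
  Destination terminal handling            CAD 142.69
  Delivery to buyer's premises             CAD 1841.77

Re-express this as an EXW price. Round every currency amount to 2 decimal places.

EXW price: CAD 15262.83

Not relevant to the conversion: delivery, destination terminal — on the buyer under both terms; not part of either seller's price.
From FOB to EXW, the seller no longer bears: inland to port, export clearance, origin terminal.
EXW price = 17529.36 − 1482.09 − 392.33 − 392.11 = 15262.83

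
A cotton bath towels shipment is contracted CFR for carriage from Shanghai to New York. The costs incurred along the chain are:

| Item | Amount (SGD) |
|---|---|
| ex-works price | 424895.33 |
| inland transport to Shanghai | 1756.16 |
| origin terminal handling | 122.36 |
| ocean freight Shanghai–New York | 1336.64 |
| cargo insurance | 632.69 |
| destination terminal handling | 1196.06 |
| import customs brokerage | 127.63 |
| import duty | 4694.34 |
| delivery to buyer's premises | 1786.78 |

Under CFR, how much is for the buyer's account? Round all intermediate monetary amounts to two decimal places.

Buyer's account: SGD 8437.50

CFR: the seller pays costs through ocean freight to the destination port, but not insurance.
Seller's account: goods 424895.33 + inland to port 1756.16 + origin terminal 122.36 + freight 1336.64 = 428110.49
Buyer's account: insurance 632.69 + destination terminal 1196.06 + brokerage 127.63 + duty 4694.34 + delivery 1786.78 = 8437.50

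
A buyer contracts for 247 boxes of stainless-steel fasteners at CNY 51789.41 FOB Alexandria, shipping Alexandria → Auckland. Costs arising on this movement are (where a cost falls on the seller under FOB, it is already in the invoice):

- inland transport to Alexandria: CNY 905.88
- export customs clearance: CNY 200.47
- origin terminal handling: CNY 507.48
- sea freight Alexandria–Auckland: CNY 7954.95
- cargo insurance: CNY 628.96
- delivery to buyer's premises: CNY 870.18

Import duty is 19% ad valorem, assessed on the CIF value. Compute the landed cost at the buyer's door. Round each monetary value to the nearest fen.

FOB: the seller bears costs until goods are on board at the origin port; the buyer bears freight, insurance and all costs thereafter.
Already in the invoice (seller's account under FOB): inland to port, export clearance, origin terminal — exclude.
CIF value = FOB price + freight + insurance = 51789.41 + 7954.95 + 628.96 = 60373.32
Import duty = 60373.32 × 19% = 11470.93
Buyer bears: freight 7954.95 + insurance 628.96 + delivery 870.18 + duty 11470.93 = 20925.02
Landed cost = invoice 51789.41 + 20925.02 = 72714.43

Total landed cost: CNY 72714.43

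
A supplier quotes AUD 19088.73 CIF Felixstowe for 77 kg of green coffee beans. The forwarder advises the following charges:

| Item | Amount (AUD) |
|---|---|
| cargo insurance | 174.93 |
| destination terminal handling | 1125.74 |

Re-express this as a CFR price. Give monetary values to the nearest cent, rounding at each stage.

Not relevant to the conversion: destination terminal — on the buyer under both terms; not part of either seller's price.
From CIF to CFR, the seller no longer bears: insurance.
CFR price = 19088.73 − 174.93 = 18913.80

CFR price: AUD 18913.80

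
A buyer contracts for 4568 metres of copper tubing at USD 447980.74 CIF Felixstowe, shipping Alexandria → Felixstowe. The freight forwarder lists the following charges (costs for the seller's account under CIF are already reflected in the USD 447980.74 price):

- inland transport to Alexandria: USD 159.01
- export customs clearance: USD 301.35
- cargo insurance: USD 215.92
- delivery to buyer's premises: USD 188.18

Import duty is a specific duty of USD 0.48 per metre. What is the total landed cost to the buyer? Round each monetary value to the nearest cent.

CIF: the seller pays costs through ocean freight and marine insurance to the destination port.
Already in the invoice (seller's account under CIF): inland to port, export clearance, insurance — exclude.
The CIF price already equals the CIF value: 447980.74
Import duty = 4568 × 0.48 = 2192.64
Buyer bears: delivery 188.18 + duty 2192.64 = 2380.82
Landed cost = invoice 447980.74 + 2380.82 = 450361.56

Total landed cost: USD 450361.56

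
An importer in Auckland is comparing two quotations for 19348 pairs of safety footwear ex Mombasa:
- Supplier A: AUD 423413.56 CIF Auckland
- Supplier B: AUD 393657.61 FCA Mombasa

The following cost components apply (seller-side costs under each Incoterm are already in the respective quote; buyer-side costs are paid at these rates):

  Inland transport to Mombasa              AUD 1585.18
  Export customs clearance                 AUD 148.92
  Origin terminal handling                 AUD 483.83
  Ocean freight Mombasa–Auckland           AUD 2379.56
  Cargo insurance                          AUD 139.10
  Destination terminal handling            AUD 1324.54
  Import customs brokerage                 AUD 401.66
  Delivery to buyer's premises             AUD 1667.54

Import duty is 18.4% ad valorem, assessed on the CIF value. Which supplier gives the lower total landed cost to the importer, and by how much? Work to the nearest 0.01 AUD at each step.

Supplier A (CIF):
The CIF price already equals the CIF value: 423413.56
Import duty = 423413.56 × 18.4% = 77908.10
Buyer bears (A): 1324.54 + 401.66 + 1667.54 = 3393.74
Landed cost (A) = invoice 423413.56 + 3393.74 + duty 77908.10 = 504715.40
Supplier B (FCA):
CIF value = FCA price + origin terminal + freight + insurance = 393657.61 + 483.83 + 2379.56 + 139.10 = 396660.10
Import duty = 396660.10 × 18.4% = 72985.46
Buyer bears (B): 483.83 + 2379.56 + 139.10 + 1324.54 + 401.66 + 1667.54 = 6396.23
Landed cost (B) = invoice 393657.61 + 6396.23 + duty 72985.46 = 473039.30
Difference = |504715.40 − 473039.30| = 31676.10

Supplier B is cheaper by AUD 31676.10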